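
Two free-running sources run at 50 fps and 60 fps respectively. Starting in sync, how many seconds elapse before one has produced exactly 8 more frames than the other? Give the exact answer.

The gap grows by |60 − 50| = 10 frames per second.
Time for a 8-frame gap: 8 ÷ (10) = 0.8 s.

0.8 seconds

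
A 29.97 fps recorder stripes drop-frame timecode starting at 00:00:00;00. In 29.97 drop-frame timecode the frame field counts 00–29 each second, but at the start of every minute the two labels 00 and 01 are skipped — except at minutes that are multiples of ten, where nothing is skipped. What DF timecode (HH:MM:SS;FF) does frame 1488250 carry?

13:47:38;00

Ten DF minutes hold 17982 frames, so frame 1488250 lies in block 82 (frames 1474524–1492505) with 13726 frames into that block.
The block's first minute is 1800 frames and the rest 1798 each; 13726 frames reaches minute 7, so 82 × 18 + 7 × 2 = 1490 labels have been skipped so far.
Adding those back, label number 1488250 + 1490 = 1489740 at 30 labels/s is 49658 s + 0 f = 13 h 47 min 38 s frame 0, i.e. 13:47:38;00.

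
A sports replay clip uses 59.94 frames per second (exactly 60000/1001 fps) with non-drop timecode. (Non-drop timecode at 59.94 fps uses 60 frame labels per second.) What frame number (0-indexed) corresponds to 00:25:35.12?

frame 92112

Total seconds to the label: (0 × 3600 + 25 × 60 + 35) = 1535.
Frame index = 1535 × 60 + 12 = 92112.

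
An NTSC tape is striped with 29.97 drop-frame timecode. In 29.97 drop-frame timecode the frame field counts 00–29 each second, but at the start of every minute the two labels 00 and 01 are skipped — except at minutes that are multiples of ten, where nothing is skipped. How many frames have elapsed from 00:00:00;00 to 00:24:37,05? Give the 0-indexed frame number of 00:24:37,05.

44271

As if non-drop at 30 labels/s: (0 × 3600 + 24 × 60 + 37) × 30 + 5 = 44315.
Minute boundaries passed: 24; those not divisible by 10: 24 − 2 = 22; dropped labels = 2 × 22 = 44.
Actual frame index = 44315 − 44 = 44271.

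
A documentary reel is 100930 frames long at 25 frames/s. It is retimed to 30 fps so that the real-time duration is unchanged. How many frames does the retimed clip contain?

121116 frames

Target frames = source frames × (target rate / source rate) = 100930 × (30)/(25) = 100930 × 6/5 = 121116.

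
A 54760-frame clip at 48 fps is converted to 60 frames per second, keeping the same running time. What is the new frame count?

68450 frames

Target frames = source frames × (target rate / source rate) = 54760 × (60)/(48) = 54760 × 5/4 = 68450.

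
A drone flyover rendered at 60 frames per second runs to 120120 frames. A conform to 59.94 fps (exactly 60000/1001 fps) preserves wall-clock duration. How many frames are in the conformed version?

Target frames = source frames × (target rate / source rate) = 120120 × (60000/1001)/(60) = 120120 × 1000/1001 = 120000.

120000 frames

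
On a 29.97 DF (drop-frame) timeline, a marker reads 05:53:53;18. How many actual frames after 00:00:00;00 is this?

Complete 10-minute blocks: 35, each 17982 frames → 629370.
Remaining 3 whole minutes in the current block: 1800 + 2 × 1798 = 5396 frames.
Within the current minute: 53 × 30 + 18 − 2 = 1606 (labels ;00/;01 skipped at this minute). Total = 629370 + 5396 + 1606 = 636372.

636372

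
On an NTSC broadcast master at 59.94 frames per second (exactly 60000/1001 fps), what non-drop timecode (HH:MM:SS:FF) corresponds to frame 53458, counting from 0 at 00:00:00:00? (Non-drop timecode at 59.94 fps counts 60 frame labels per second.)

53458 ÷ 60 = 890 full seconds, remainder 58 frames.
890 s = 0 h 14 min 50 s.
Timecode: 00:14:50:58.

00:14:50:58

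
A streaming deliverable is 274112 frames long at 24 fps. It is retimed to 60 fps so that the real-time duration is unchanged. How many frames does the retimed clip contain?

Target frames = source frames × (target rate / source rate) = 274112 × (60)/(24) = 274112 × 5/2 = 685280.

685280 frames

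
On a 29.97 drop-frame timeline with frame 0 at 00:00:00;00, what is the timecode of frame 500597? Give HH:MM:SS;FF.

Each 10-minute DF block holds 10 × 60 × 30 − 9 × 2 = 17982 frames. 500597 ÷ 17982 → 27 full blocks, remainder 15083.
Within the partial block the first minute is 1800 frames and each further minute 1798, so 8 further minute boundaries passed. Total skipped labels = 18 × 27 + 2 × 8 = 502.
Non-drop label index = 500597 + 502 = 501099; at 30 labels/s that is 04:38:23:09, i.e. DF 04:38:23;09.

04:38:23;09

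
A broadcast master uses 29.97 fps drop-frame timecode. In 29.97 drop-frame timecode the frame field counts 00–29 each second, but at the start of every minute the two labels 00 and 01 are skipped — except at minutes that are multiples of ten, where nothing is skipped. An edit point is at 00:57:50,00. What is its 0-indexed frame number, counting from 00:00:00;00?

As if non-drop at 30 labels/s: (0 × 3600 + 57 × 60 + 50) × 30 + 0 = 104100.
Minute boundaries passed: 57; those not divisible by 10: 57 − 5 = 52; dropped labels = 2 × 52 = 104.
Actual frame index = 104100 − 104 = 103996.

103996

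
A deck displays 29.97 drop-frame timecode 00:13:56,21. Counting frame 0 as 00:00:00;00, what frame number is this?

25077

As if non-drop at 30 labels/s: (0 × 3600 + 13 × 60 + 56) × 30 + 21 = 25101.
Minute boundaries passed: 13; those not divisible by 10: 13 − 1 = 12; dropped labels = 2 × 12 = 24.
Actual frame index = 25101 − 24 = 25077.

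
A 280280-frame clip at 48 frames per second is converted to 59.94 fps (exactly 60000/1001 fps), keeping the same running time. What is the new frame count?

Target frames = source frames × (target rate / source rate) = 280280 × (60000/1001)/(48) = 280280 × 1250/1001 = 350000.

350000 frames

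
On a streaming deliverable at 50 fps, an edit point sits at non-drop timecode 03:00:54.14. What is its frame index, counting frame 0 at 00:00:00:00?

Total seconds to the label: (3 × 3600 + 0 × 60 + 54) = 10854.
Frame index = 10854 × 50 + 14 = 542714.

542714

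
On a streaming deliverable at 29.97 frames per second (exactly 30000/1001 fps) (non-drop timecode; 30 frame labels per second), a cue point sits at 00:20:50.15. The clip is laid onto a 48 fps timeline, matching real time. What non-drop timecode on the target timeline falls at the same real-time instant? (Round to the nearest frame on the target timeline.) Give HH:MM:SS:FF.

Source frame index: (0×3600 + 20×60 + 50) × 30 + 15 = 37515.
Real time: 37515 / (30000/1001) = 2503501/2000 s.
Target frame: (2503501/2000) × (48) = 7510503/125 ≈ 60084.024 → 60084.
At 48 labels/s: frame 60084 → 00:20:51:36.

00:20:51:36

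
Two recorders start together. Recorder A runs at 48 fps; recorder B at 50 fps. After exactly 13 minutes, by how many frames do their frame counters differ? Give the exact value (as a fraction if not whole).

1560 frames

13 min = 780 s.
A emits 48 × 780 = 37440 frames; B emits 50 × 780 = 39000.
Difference = 1560 frames; B is ahead of A.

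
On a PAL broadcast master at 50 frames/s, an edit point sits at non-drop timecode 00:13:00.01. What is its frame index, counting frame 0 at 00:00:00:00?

frame 39001

Total seconds to the label: (0 × 3600 + 13 × 60 + 0) = 780.
Frame index = 780 × 50 + 1 = 39001.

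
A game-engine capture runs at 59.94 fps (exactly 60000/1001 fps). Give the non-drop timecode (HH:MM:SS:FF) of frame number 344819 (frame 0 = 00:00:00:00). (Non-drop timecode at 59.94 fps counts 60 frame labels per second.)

344819 ÷ 60 = 5746 full seconds, remainder 59 frames.
5746 s = 1 h 35 min 46 s.
Timecode: 01:35:46:59.

01:35:46:59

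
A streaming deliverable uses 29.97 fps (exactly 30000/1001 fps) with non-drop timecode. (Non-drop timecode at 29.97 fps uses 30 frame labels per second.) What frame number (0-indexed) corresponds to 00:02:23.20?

Total seconds to the label: (0 × 3600 + 2 × 60 + 23) = 143.
Frame index = 143 × 30 + 20 = 4310.

4310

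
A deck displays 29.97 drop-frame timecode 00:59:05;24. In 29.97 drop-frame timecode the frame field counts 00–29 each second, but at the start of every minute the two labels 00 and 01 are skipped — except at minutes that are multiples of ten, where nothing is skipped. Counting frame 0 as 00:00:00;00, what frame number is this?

Complete 10-minute blocks: 5, each 17982 frames → 89910.
Remaining 9 whole minutes in the current block: 1800 + 8 × 1798 = 16184 frames.
Within the current minute: 5 × 30 + 24 − 2 = 172 (labels ;00/;01 skipped at this minute). Total = 89910 + 16184 + 172 = 106266.

106266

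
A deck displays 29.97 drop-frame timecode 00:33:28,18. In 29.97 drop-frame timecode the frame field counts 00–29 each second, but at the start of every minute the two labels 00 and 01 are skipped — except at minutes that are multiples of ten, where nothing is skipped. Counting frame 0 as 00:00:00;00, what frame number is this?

60198

As if non-drop at 30 labels/s: (0 × 3600 + 33 × 60 + 28) × 30 + 18 = 60258.
Minute boundaries passed: 33; those not divisible by 10: 33 − 3 = 30; dropped labels = 2 × 30 = 60.
Actual frame index = 60258 − 60 = 60198.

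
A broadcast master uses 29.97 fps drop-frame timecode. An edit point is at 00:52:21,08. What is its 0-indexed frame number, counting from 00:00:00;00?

94144

Complete 10-minute blocks: 5, each 17982 frames → 89910.
Remaining 2 whole minutes in the current block: 1800 + 1 × 1798 = 3598 frames.
Within the current minute: 21 × 30 + 8 − 2 = 636 (labels ;00/;01 skipped at this minute). Total = 89910 + 3598 + 636 = 94144.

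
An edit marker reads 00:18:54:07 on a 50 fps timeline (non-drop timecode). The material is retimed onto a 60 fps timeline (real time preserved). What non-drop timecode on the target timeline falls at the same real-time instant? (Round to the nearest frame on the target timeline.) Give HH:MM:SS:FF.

Source frame index: (0×3600 + 18×60 + 54) × 50 + 7 = 56707.
Real time: 56707 / (50) = 56707/50 s.
Target frame: (56707/50) × (60) = 340242/5 ≈ 68048.400 → 68048.
At 60 labels/s: frame 68048 → 00:18:54:08.

00:18:54:08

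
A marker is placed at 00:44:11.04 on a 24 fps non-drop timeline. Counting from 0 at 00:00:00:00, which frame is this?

Total seconds to the label: (0 × 3600 + 44 × 60 + 11) = 2651.
Frame index = 2651 × 24 + 4 = 63628.

63628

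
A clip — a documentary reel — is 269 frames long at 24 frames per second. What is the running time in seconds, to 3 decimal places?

11.208 seconds

Running time = 269 × 1/24 = 269/24 s ≈ 11.208 s.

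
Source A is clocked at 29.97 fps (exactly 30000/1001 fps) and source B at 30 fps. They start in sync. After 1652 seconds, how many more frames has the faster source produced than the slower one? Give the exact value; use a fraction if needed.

7080/143 frames

A emits 30000/1001 × 1652 = 7080000/143 frames; B emits 30 × 1652 = 49560.
Difference = 7080/143 frames (≈ 49.5105); B is ahead of A.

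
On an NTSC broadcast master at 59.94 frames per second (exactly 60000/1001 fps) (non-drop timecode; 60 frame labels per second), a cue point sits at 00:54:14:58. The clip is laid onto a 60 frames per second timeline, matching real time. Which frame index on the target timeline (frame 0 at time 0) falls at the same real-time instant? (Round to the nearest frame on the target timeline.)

frame 195493

Source frame index: (0×3600 + 54×60 + 14) × 60 + 58 = 195298.
Real time: 195298 / (60000/1001) = 97746649/30000 s.
Target frame: (97746649/30000) × (60) = 97746649/500 ≈ 195493.298 → 195493.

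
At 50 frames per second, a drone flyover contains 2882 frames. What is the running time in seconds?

57.64 seconds

Running time = 2882 / (50) = 57.64 s.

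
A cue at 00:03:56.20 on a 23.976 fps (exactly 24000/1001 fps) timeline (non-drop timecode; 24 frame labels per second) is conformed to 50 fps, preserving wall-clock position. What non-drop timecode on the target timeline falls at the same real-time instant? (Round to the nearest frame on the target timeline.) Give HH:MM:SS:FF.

00:03:57:04

Source frame index: (0×3600 + 3×60 + 56) × 24 + 20 = 5684.
Real time: 5684 / (24000/1001) = 1422421/6000 s.
Target frame: (1422421/6000) × (50) = 1422421/120 ≈ 11853.508 → 11854.
At 50 labels/s: frame 11854 → 00:03:57:04.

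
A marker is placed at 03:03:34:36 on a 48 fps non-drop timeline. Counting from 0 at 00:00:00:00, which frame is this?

Total seconds to the label: (3 × 3600 + 3 × 60 + 34) = 11014.
Frame index = 11014 × 48 + 36 = 528708.

528708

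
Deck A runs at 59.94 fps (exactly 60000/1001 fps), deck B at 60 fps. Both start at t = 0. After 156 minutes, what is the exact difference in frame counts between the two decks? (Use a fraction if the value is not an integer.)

156 min = 9360 s.
A emits 60000/1001 × 9360 = 43200000/77 frames; B emits 60 × 9360 = 561600.
Difference = 43200/77 frames (≈ 561.0390); B is ahead of A.

43200/77 frames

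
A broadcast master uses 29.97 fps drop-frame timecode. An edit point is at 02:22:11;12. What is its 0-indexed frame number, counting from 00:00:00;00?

255686

As if non-drop at 30 labels/s: (2 × 3600 + 22 × 60 + 11) × 30 + 12 = 255942.
Minute boundaries passed: 142; those not divisible by 10: 142 − 14 = 128; dropped labels = 2 × 128 = 256.
Actual frame index = 255942 − 256 = 255686.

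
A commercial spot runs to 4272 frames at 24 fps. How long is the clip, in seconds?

Running time = 4272 / (24) = 178 s.

178 seconds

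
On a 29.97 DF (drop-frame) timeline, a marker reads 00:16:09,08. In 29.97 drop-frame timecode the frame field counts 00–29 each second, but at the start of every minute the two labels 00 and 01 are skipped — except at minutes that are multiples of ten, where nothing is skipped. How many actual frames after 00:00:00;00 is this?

29048

Complete 10-minute blocks: 1, each 17982 frames → 17982.
Remaining 6 whole minutes in the current block: 1800 + 5 × 1798 = 10790 frames.
Within the current minute: 9 × 30 + 8 − 2 = 276 (labels ;00/;01 skipped at this minute). Total = 17982 + 10790 + 276 = 29048.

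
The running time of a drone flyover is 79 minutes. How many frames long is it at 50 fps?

79 min = 4740 s.
Frames = 4740 × 50 = 237000.

237000 frames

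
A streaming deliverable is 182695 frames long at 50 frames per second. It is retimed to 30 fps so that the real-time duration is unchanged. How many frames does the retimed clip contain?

Target frames = source frames × (target rate / source rate) = 182695 × (30)/(50) = 182695 × 3/5 = 109617.

109617 frames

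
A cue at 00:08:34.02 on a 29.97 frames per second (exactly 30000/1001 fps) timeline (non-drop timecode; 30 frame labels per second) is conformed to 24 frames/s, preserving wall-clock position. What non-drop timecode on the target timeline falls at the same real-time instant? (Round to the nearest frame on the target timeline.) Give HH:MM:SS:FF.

00:08:34:14

Source frame index: (0×3600 + 8×60 + 34) × 30 + 2 = 15422.
Real time: 15422 / (30000/1001) = 7718711/15000 s.
Target frame: (7718711/15000) × (24) = 7718711/625 ≈ 12349.938 → 12350.
At 24 labels/s: frame 12350 → 00:08:34:14.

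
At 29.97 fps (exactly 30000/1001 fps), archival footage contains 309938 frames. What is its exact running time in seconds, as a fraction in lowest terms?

Running time = 309938 ÷ (30000/1001) = 309938 × 1001/30000 = 155123969/15000 s.

155123969/15000 seconds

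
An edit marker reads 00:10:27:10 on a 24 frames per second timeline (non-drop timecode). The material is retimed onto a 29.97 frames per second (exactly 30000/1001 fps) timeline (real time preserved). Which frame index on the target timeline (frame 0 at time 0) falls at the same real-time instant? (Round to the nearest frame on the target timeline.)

frame 18804

Source frame index: (0×3600 + 10×60 + 27) × 24 + 10 = 15058.
Real time: 15058 / (24) = 7529/12 s.
Target frame: (7529/12) × (30000/1001) = 18822500/1001 ≈ 18803.696 → 18804.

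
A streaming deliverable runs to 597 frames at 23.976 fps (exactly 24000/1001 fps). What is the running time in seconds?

Running time = 597 / (24000/1001) = 24.899875 s.

24.899875 seconds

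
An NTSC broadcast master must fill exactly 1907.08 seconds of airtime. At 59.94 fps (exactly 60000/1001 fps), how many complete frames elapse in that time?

114310 frames

Frames = 1907.08 × 60000/1001 = 16346400/143 ≈ 114310.4895.
Complete frames: 114310.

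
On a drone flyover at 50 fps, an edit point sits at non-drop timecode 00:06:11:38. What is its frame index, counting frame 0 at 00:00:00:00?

frame 18588

Total seconds to the label: (0 × 3600 + 6 × 60 + 11) = 371.
Frame index = 371 × 50 + 38 = 18588.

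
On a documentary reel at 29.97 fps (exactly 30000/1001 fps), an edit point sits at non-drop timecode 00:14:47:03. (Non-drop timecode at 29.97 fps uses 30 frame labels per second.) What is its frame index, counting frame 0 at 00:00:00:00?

frame 26613

Total seconds to the label: (0 × 3600 + 14 × 60 + 47) = 887.
Frame index = 887 × 30 + 3 = 26613.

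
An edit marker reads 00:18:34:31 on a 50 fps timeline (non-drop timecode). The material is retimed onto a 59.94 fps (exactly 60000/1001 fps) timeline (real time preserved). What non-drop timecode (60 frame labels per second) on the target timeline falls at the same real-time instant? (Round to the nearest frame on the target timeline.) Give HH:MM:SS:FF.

Source frame index: (0×3600 + 18×60 + 34) × 50 + 31 = 55731.
Real time: 55731 / (50) = 55731/50 s.
Target frame: (55731/50) × (60000/1001) = 5144400/77 ≈ 66810.390 → 66810.
At 60 labels/s: frame 66810 → 00:18:33:30.

00:18:33:30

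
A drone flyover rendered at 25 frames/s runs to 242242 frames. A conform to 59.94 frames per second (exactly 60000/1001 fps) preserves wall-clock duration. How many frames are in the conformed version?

580800 frames

Target frames = source frames × (target rate / source rate) = 242242 × (60000/1001)/(25) = 242242 × 2400/1001 = 580800.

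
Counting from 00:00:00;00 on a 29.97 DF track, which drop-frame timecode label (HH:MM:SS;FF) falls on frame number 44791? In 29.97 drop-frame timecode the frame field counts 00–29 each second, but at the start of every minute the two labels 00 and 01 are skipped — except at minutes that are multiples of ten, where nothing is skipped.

Ten DF minutes hold 17982 frames, so frame 44791 lies in block 2 (frames 35964–53945) with 8827 frames into that block.
The block's first minute is 1800 frames and the rest 1798 each; 8827 frames reaches minute 4, so 2 × 18 + 4 × 2 = 44 labels have been skipped so far.
Adding those back, label number 44791 + 44 = 44835 at 30 labels/s is 1494 s + 15 f = 0 h 24 min 54 s frame 15, i.e. 00:24:54;15.

00:24:54;15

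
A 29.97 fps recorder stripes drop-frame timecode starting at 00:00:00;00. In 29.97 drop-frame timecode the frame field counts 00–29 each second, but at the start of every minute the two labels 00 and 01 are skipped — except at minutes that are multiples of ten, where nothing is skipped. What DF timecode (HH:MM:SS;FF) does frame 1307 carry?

00:00:43;17

Each 10-minute DF block holds 10 × 60 × 30 − 9 × 2 = 17982 frames. 1307 ÷ 17982 → 0 full blocks, remainder 1307.
Within the partial block the first minute is 1800 frames and each further minute 1798, so 0 further minute boundaries passed. Total skipped labels = 18 × 0 + 2 × 0 = 0.
Non-drop label index = 1307 + 0 = 1307; at 30 labels/s that is 00:00:43:17, i.e. DF 00:00:43;17.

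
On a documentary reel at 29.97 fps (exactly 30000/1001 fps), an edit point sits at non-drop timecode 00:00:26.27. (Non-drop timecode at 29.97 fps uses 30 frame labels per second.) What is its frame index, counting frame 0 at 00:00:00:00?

Total seconds to the label: (0 × 3600 + 0 × 60 + 26) = 26.
Frame index = 26 × 30 + 27 = 807.

frame 807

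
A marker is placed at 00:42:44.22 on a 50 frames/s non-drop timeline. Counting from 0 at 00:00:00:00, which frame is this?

128222

Total seconds to the label: (0 × 3600 + 42 × 60 + 44) = 2564.
Frame index = 2564 × 50 + 22 = 128222.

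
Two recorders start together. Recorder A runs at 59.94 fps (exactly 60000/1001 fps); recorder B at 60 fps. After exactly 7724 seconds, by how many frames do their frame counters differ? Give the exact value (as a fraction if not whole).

A emits 60000/1001 × 7724 = 463440000/1001 frames; B emits 60 × 7724 = 463440.
Difference = 463440/1001 frames (≈ 462.9770); B is ahead of A.

463440/1001 frames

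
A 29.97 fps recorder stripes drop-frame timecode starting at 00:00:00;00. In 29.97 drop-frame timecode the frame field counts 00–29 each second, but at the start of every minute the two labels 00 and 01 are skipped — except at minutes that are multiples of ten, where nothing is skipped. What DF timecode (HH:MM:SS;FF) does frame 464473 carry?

Ten DF minutes hold 17982 frames, so frame 464473 lies in block 25 (frames 449550–467531) with 14923 frames into that block.
The block's first minute is 1800 frames and the rest 1798 each; 14923 frames reaches minute 8, so 25 × 18 + 8 × 2 = 466 labels have been skipped so far.
Adding those back, label number 464473 + 466 = 464939 at 30 labels/s is 15497 s + 29 f = 4 h 18 min 17 s frame 29, i.e. 04:18:17;29.

04:18:17;29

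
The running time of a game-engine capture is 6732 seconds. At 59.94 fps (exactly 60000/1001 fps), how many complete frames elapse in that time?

Frames = 6732 × 60000/1001 = 36720000/91 ≈ 403516.4835.
Complete frames: 403516.

403516 frames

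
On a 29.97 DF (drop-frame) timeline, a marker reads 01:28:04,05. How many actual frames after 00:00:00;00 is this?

As if non-drop at 30 labels/s: (1 × 3600 + 28 × 60 + 4) × 30 + 5 = 158525.
Minute boundaries passed: 88; those not divisible by 10: 88 − 8 = 80; dropped labels = 2 × 80 = 160.
Actual frame index = 158525 − 160 = 158365.

158365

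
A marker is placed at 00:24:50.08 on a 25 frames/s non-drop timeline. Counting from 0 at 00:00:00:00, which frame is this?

37258

Total seconds to the label: (0 × 3600 + 24 × 60 + 50) = 1490.
Frame index = 1490 × 25 + 8 = 37258.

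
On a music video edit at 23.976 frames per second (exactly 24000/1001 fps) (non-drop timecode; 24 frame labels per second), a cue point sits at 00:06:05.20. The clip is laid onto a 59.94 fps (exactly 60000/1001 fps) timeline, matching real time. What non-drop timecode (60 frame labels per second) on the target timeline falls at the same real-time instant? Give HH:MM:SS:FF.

00:06:05:50

Source frame index: (0×3600 + 6×60 + 5) × 24 + 20 = 8780.
Real time: 8780 / (24000/1001) = 439439/1200 s.
Target frame: (439439/1200) × (60000/1001) = 21950.
At 60 labels/s: frame 21950 → 00:06:05:50.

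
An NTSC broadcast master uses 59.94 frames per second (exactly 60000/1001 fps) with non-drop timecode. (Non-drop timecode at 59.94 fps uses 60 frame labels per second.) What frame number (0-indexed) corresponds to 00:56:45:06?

Total seconds to the label: (0 × 3600 + 56 × 60 + 45) = 3405.
Frame index = 3405 × 60 + 6 = 204306.

204306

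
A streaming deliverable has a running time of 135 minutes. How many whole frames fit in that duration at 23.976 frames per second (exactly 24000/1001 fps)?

194205 frames

135 min = 8100 s.
Frames = 8100 × 24000/1001 = 194400000/1001 ≈ 194205.7942.
Complete frames: 194205.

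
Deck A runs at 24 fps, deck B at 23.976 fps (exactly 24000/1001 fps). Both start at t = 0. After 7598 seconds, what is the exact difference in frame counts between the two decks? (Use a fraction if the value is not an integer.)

182352/1001 frames

A emits 24 × 7598 = 182352 frames; B emits 24000/1001 × 7598 = 182352000/1001.
Difference = 182352/1001 frames (≈ 182.1698); B is behind A.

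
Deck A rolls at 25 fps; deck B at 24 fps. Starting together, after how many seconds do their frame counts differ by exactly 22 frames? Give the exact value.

22 seconds

The gap grows by |24 − 25| = 1 frame per second.
Time for a 22-frame gap: 22 ÷ (1) = 22 s.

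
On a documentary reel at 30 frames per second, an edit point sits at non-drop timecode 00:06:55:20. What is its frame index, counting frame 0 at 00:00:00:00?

12470

Total seconds to the label: (0 × 3600 + 6 × 60 + 55) = 415.
Frame index = 415 × 30 + 20 = 12470.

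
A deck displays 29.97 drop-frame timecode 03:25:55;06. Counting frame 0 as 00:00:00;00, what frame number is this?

As if non-drop at 30 labels/s: (3 × 3600 + 25 × 60 + 55) × 30 + 6 = 370656.
Minute boundaries passed: 205; those not divisible by 10: 205 − 20 = 185; dropped labels = 2 × 185 = 370.
Actual frame index = 370656 − 370 = 370286.

370286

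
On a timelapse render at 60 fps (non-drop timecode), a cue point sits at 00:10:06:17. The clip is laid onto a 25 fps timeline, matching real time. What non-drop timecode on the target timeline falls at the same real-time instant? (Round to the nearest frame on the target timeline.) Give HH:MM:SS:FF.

Source frame index: (0×3600 + 10×60 + 6) × 60 + 17 = 36377.
Real time: 36377 / (60) = 36377/60 s.
Target frame: (36377/60) × (25) = 181885/12 ≈ 15157.083 → 15157.
At 25 labels/s: frame 15157 → 00:10:06:07.

00:10:06:07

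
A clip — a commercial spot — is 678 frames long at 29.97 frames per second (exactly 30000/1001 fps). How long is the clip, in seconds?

Running time = 678 / (30000/1001) = 22.6226 s.

22.6226 seconds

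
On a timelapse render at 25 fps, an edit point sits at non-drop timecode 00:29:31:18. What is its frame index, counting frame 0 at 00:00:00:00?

44293

Total seconds to the label: (0 × 3600 + 29 × 60 + 31) = 1771.
Frame index = 1771 × 25 + 18 = 44293.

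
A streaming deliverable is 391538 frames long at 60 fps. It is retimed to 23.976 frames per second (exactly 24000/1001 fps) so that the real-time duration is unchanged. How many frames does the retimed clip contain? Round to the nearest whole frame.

Frames at target rate = 391538 × (24000/1001) / (60) = 22373600/143 ≈ 156458.741.
Nearest whole frame: 156459.

156459 frames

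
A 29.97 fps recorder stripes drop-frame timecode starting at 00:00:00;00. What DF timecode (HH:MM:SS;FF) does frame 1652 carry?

Each 10-minute DF block holds 10 × 60 × 30 − 9 × 2 = 17982 frames. 1652 ÷ 17982 → 0 full blocks, remainder 1652.
Within the partial block the first minute is 1800 frames and each further minute 1798, so 0 further minute boundaries passed. Total skipped labels = 18 × 0 + 2 × 0 = 0.
Non-drop label index = 1652 + 0 = 1652; at 30 labels/s that is 00:00:55:02, i.e. DF 00:00:55;02.

00:00:55;02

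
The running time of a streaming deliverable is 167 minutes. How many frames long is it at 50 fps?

167 min = 10020 s.
Frames = 10020 × 50 = 501000.

501000 frames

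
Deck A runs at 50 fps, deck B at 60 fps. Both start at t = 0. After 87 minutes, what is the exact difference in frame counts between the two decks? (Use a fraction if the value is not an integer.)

87 min = 5220 s.
A emits 50 × 5220 = 261000 frames; B emits 60 × 5220 = 313200.
Difference = 52200 frames; B is ahead of A.

52200 frames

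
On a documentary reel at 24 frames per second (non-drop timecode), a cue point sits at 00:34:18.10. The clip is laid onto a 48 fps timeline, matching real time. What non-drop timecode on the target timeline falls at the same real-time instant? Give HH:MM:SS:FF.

00:34:18:20

Source frame index: (0×3600 + 34×60 + 18) × 24 + 10 = 49402.
Real time: 49402 / (24) = 24701/12 s.
Target frame: (24701/12) × (48) = 98804.
At 48 labels/s: frame 98804 → 00:34:18:20.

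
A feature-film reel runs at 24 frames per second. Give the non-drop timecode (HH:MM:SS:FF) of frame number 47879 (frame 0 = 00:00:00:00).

00:33:14:23

47879 ÷ 24 = 1994 full seconds, remainder 23 frames.
1994 s = 0 h 33 min 14 s.
Timecode: 00:33:14:23.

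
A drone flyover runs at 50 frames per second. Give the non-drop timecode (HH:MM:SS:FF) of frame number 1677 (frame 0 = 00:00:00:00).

1677 ÷ 50 = 33 full seconds, remainder 27 frames.
33 s = 0 h 0 min 33 s.
Timecode: 00:00:33:27.

00:00:33:27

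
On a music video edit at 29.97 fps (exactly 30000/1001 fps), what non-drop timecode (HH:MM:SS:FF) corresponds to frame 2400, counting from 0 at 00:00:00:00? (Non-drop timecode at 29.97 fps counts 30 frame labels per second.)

2400 ÷ 30 = 80 full seconds, remainder 0 frames.
80 s = 0 h 1 min 20 s.
Timecode: 00:01:20:00.

00:01:20:00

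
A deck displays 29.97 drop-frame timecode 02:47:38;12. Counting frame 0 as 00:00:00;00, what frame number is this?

301450

Complete 10-minute blocks: 16, each 17982 frames → 287712.
Remaining 7 whole minutes in the current block: 1800 + 6 × 1798 = 12588 frames.
Within the current minute: 38 × 30 + 12 − 2 = 1150 (labels ;00/;01 skipped at this minute). Total = 287712 + 12588 + 1150 = 301450.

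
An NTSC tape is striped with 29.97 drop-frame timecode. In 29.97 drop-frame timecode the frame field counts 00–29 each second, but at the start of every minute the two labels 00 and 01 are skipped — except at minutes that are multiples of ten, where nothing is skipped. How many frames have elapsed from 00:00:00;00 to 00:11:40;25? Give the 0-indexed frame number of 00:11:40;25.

Complete 10-minute blocks: 1, each 17982 frames → 17982.
Remaining 1 whole minute in the current block: 1800 + 0 × 1798 = 1800 frames.
Within the current minute: 40 × 30 + 25 − 2 = 1223 (labels ;00/;01 skipped at this minute). Total = 17982 + 1800 + 1223 = 21005.

21005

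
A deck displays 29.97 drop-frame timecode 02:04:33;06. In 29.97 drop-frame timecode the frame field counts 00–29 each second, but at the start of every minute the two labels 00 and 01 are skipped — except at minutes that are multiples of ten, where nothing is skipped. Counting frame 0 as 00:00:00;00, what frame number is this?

223972

As if non-drop at 30 labels/s: (2 × 3600 + 4 × 60 + 33) × 30 + 6 = 224196.
Minute boundaries passed: 124; those not divisible by 10: 124 − 12 = 112; dropped labels = 2 × 112 = 224.
Actual frame index = 224196 − 224 = 223972.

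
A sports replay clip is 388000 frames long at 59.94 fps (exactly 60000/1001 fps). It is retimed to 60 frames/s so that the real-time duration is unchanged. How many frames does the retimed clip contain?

Target frames = source frames × (target rate / source rate) = 388000 × (60)/(60000/1001) = 388000 × 1001/1000 = 388388.

388388 frames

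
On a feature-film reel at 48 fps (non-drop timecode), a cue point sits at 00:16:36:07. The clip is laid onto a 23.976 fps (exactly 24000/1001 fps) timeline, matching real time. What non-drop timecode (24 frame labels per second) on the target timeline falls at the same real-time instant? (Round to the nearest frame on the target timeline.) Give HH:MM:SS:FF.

Source frame index: (0×3600 + 16×60 + 36) × 48 + 7 = 47815.
Real time: 47815 / (48) = 47815/48 s.
Target frame: (47815/48) × (24000/1001) = 23907500/1001 ≈ 23883.616 → 23884.
At 24 labels/s: frame 23884 → 00:16:35:04.

00:16:35:04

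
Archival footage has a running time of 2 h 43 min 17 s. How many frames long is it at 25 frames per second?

2 h 43 min 17 s = 9797 s.
Frames = 9797 × 25 = 244925.

244925 frames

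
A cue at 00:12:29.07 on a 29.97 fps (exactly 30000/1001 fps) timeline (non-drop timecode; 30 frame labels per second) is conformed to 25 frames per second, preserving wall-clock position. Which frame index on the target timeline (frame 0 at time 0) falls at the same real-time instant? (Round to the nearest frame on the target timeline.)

Source frame index: (0×3600 + 12×60 + 29) × 30 + 7 = 22477.
Real time: 22477 / (30000/1001) = 22499477/30000 s.
Target frame: (22499477/30000) × (25) = 22499477/1200 ≈ 18749.564 → 18750.

frame 18750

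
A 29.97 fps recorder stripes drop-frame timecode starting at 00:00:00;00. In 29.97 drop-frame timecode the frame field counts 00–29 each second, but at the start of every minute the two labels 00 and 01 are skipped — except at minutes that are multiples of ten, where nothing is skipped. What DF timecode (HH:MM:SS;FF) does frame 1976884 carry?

18:19:22;04

Each 10-minute DF block holds 10 × 60 × 30 − 9 × 2 = 17982 frames. 1976884 ÷ 17982 → 109 full blocks, remainder 16846.
Within the partial block the first minute is 1800 frames and each further minute 1798, so 9 further minute boundaries passed. Total skipped labels = 18 × 109 + 2 × 9 = 1980.
Non-drop label index = 1976884 + 1980 = 1978864; at 30 labels/s that is 18:19:22:04, i.e. DF 18:19:22;04.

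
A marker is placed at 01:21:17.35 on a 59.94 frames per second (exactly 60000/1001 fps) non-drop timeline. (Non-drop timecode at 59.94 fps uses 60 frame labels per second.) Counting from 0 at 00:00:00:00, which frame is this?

292655

Total seconds to the label: (1 × 3600 + 21 × 60 + 17) = 4877.
Frame index = 4877 × 60 + 35 = 292655.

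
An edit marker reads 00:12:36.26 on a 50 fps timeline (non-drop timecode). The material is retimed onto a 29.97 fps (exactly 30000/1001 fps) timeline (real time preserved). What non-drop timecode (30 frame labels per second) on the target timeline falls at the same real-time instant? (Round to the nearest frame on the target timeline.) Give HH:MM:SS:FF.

00:12:35:23

Source frame index: (0×3600 + 12×60 + 36) × 50 + 26 = 37826.
Real time: 37826 / (50) = 18913/25 s.
Target frame: (18913/25) × (30000/1001) = 22695600/1001 ≈ 22672.927 → 22673.
At 30 labels/s: frame 22673 → 00:12:35:23.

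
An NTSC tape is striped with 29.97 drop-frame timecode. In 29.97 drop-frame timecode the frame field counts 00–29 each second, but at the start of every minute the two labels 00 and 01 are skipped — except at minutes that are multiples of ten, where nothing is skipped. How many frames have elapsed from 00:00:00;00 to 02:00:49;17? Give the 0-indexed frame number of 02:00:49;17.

217271

Complete 10-minute blocks: 12, each 17982 frames → 215784.
Remaining 0 whole minutes in the current block: 0 frames.
Within the current minute: 49 × 30 + 17 = 1487. Total = 215784 + 0 + 1487 = 217271.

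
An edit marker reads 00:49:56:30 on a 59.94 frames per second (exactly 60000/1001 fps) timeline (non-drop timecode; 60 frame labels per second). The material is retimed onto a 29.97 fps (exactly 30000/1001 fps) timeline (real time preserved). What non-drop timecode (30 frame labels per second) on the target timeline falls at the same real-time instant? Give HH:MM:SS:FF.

Source frame index: (0×3600 + 49×60 + 56) × 60 + 30 = 179790.
Real time: 179790 / (60000/1001) = 5998993/2000 s.
Target frame: (5998993/2000) × (30000/1001) = 89895.
At 30 labels/s: frame 89895 → 00:49:56:15.

00:49:56:15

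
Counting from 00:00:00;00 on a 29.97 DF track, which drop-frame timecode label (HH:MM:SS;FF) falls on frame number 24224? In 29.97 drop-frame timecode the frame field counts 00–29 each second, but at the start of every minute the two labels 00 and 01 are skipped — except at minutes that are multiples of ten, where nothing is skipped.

Each 10-minute DF block holds 10 × 60 × 30 − 9 × 2 = 17982 frames. 24224 ÷ 17982 → 1 full block, remainder 6242.
Within the partial block the first minute is 1800 frames and each further minute 1798, so 3 further minute boundaries passed. Total skipped labels = 18 × 1 + 2 × 3 = 24.
Non-drop label index = 24224 + 24 = 24248; at 30 labels/s that is 00:13:28:08, i.e. DF 00:13:28;08.

00:13:28;08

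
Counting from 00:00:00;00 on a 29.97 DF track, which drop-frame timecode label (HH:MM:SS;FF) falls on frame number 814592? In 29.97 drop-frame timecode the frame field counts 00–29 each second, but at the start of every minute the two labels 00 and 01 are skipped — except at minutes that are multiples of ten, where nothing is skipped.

Each 10-minute DF block holds 10 × 60 × 30 − 9 × 2 = 17982 frames. 814592 ÷ 17982 → 45 full blocks, remainder 5402.
Within the partial block the first minute is 1800 frames and each further minute 1798, so 3 further minute boundaries passed. Total skipped labels = 18 × 45 + 2 × 3 = 816.
Non-drop label index = 814592 + 816 = 815408; at 30 labels/s that is 07:33:00:08, i.e. DF 07:33:00;08.

07:33:00;08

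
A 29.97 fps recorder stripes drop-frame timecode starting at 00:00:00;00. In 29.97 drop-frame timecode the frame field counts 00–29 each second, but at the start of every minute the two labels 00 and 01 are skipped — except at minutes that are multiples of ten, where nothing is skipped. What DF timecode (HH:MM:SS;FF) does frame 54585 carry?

00:30:21;09

Ten DF minutes hold 17982 frames, so frame 54585 lies in block 3 (frames 53946–71927) with 639 frames into that block.
The block's first minute is 1800 frames and the rest 1798 each; 639 frames reaches minute 0, so 3 × 18 + 0 × 2 = 54 labels have been skipped so far.
Adding those back, label number 54585 + 54 = 54639 at 30 labels/s is 1821 s + 9 f = 0 h 30 min 21 s frame 9, i.e. 00:30:21;09.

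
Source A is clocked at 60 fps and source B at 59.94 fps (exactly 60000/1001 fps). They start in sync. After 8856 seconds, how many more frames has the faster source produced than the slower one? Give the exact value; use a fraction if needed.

A emits 60 × 8856 = 531360 frames; B emits 60000/1001 × 8856 = 531360000/1001.
Difference = 531360/1001 frames (≈ 530.8292); B is behind A.

531360/1001 frames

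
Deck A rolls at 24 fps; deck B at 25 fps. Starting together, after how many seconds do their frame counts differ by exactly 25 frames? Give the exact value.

25 seconds

The gap grows by |25 − 24| = 1 frame per second.
Time for a 25-frame gap: 25 ÷ (1) = 25 s.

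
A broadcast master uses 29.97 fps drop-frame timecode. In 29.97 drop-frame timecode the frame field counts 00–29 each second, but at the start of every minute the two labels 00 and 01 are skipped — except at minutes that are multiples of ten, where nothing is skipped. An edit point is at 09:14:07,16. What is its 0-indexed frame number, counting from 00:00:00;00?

Complete 10-minute blocks: 55, each 17982 frames → 989010.
Remaining 4 whole minutes in the current block: 1800 + 3 × 1798 = 7194 frames.
Within the current minute: 7 × 30 + 16 − 2 = 224 (labels ;00/;01 skipped at this minute). Total = 989010 + 7194 + 224 = 996428.

996428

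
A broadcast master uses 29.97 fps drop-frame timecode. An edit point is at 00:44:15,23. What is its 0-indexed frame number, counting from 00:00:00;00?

79593

As if non-drop at 30 labels/s: (0 × 3600 + 44 × 60 + 15) × 30 + 23 = 79673.
Minute boundaries passed: 44; those not divisible by 10: 44 − 4 = 40; dropped labels = 2 × 40 = 80.
Actual frame index = 79673 − 80 = 79593.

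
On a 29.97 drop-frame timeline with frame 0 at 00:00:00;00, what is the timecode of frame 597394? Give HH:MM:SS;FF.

05:32:13;02

Each 10-minute DF block holds 10 × 60 × 30 − 9 × 2 = 17982 frames. 597394 ÷ 17982 → 33 full blocks, remainder 3988.
Within the partial block the first minute is 1800 frames and each further minute 1798, so 2 further minute boundaries passed. Total skipped labels = 18 × 33 + 2 × 2 = 598.
Non-drop label index = 597394 + 598 = 597992; at 30 labels/s that is 05:32:13:02, i.e. DF 05:32:13;02.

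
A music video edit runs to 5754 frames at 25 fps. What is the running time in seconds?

Running time = 5754 / (25) = 230.16 s.

230.16 seconds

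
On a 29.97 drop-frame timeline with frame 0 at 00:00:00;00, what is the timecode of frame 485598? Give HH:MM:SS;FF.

Ten DF minutes hold 17982 frames, so frame 485598 lies in block 27 (frames 485514–503495) with 84 frames into that block.
The block's first minute is 1800 frames and the rest 1798 each; 84 frames reaches minute 0, so 27 × 18 + 0 × 2 = 486 labels have been skipped so far.
Adding those back, label number 485598 + 486 = 486084 at 30 labels/s is 16202 s + 24 f = 4 h 30 min 2 s frame 24, i.e. 04:30:02;24.

04:30:02;24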